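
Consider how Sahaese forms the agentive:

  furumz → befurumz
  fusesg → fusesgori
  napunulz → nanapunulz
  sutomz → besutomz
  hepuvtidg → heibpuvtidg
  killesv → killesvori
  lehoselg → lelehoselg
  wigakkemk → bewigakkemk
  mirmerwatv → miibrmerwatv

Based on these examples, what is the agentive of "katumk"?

bekatumk

fusesg and hepuvtidg both end in -g yet inflect differently (fusesgori, heibpuvtidg), so the final letter is not what conditions the rule; the second-to-last letter is.
"katumk" has second-to-last letter 'm'. The stems whose second-to-last letter is 'm' (furumz → befurumz, sutomz → besutomz, wigakkemk → bewigakkemk) add the prefix be-.
So katumk → bekatumk.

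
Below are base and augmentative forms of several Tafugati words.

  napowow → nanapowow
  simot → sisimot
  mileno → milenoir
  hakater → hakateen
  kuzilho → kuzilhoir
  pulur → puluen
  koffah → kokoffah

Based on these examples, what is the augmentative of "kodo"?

kuzilho and simot both have last vowel 'o' yet inflect differently (kuzilhoir, sisimot), so the last vowel is not what conditions the rule; the final letter is.
"kodo" ends in -o. The stems ending in -o (kuzilho → kuzilhoir, mileno → milenoir) add -ir.
So kodo → kodoir.

kodoir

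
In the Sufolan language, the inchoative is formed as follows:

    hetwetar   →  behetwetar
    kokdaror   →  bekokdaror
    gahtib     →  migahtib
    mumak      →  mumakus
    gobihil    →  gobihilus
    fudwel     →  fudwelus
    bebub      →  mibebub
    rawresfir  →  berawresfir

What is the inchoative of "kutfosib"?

"kutfosib" ends in -b. The stems ending in -b (bebub → mibebub, gahtib → migahtib) add the prefix mi-.
The other patterns: stems ending in -r add the prefix be-; stems ending in -k or -l add -us.
So kutfosib → mikutfosib.

mikutfosib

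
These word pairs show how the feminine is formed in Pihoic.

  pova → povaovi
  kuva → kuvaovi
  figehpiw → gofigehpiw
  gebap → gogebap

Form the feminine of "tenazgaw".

"tenazgaw" ends in a consonant. The stems ending in a consonant (figehpiw → gofigehpiw, gebap → gogebap) add the prefix go-.
The other pattern: stems ending in a vowel add -ovi.
So tenazgaw → gotenazgaw.

gotenazgaw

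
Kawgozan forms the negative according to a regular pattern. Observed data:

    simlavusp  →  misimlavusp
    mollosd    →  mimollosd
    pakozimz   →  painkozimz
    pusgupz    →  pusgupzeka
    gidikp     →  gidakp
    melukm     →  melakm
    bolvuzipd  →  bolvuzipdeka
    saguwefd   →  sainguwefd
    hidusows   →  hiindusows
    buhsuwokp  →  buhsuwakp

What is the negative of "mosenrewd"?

mollosd and bolvuzipd both end in -d yet inflect differently (mimollosd, bolvuzipdeka), so the final letter is not what conditions the rule; the second-to-last letter is.
"mosenrewd" has second-to-last letter 'w'. The one such stem in the data (hidusows → hiindusows) inserts -in- after the first vowel (as do pakozimz, saguwefd), so the same rule applies.
So mosenrewd → moinsenrewd.

moinsenrewd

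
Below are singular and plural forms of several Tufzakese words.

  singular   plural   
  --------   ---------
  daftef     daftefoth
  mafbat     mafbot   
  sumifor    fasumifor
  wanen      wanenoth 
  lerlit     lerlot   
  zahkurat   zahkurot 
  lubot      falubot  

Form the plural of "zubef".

"zubef" has last vowel 'e'. The stems whose last vowel is 'e' (daftef → daftefoth, wanen → wanenoth) add -oth.
So zubef → zubefoth.

zubefoth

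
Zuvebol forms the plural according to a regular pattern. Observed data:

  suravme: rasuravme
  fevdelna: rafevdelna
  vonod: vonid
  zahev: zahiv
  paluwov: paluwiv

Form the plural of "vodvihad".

vodvihid

suravme and zahev both have last vowel 'e' yet inflect differently (rasuravme, zahiv), so the last vowel is not what conditions the rule; whether the stem ends in a vowel or a consonant is.
"vodvihad" ends in a consonant. The stems ending in a consonant (vonod → vonid, zahev → zahiv, paluwov → paluwiv) change the last vowel to 'i'.
The other pattern: stems ending in a vowel add the prefix ra-.
So vodvihad → vodvihid.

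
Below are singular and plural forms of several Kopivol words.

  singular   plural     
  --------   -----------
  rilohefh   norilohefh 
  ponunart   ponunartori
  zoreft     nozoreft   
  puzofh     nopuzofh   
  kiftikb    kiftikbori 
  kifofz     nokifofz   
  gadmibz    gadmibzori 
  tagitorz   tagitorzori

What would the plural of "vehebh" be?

kifofz and gadmibz both end in -z yet inflect differently (nokifofz, gadmibzori), so the final letter is not what conditions the rule; the second-to-last letter is.
"vehebh" has second-to-last letter 'b'. The one such stem in the data (gadmibz → gadmibzori) adds -ori, so the same rule applies.
So vehebh → vehebhori.

vehebhori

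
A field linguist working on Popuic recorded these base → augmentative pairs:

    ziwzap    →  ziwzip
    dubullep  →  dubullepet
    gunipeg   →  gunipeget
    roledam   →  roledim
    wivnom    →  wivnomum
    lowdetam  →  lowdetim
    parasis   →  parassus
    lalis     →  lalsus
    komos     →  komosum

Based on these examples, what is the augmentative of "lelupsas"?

lelupsis

"lelupsas" has last vowel 'a'. The stems whose last vowel is 'a' (roledam → roledim, ziwzap → ziwzip, lowdetam → lowdetim) change the last vowel to 'i'.
So lelupsas → lelupsis.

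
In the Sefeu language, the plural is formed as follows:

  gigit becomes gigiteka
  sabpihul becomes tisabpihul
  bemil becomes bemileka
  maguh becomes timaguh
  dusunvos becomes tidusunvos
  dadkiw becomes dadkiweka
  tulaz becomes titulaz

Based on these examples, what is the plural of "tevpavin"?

tevpavineka

bemil and sabpihul both end in -l yet inflect differently (bemileka, tisabpihul), so the final letter is not what conditions the rule; the last vowel is.
"tevpavin" has last vowel 'i'. The stems whose last vowel is 'i' (gigit → gigiteka, dadkiw → dadkiweka, bemil → bemileka) add -eka.
The other pattern: stems whose last vowel is 'a', 'o' or 'u' add the prefix ti-.
So tevpavin → tevpavineka.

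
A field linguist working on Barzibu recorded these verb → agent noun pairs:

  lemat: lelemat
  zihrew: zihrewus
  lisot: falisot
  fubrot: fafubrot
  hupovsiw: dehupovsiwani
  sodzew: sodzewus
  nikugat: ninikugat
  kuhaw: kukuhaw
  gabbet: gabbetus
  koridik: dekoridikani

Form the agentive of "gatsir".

gabbet and fubrot both end in -t yet inflect differently (gabbetus, fafubrot), so the final letter is not what conditions the rule; the last vowel is.
"gatsir" has last vowel 'i'. The stems whose last vowel is 'i' (hupovsiw → dehupovsiwani, koridik → dekoridikani) add de- … -ani around the stem.
The other patterns: stems whose last vowel is 'e' add -us; stems whose last vowel is 'o' add the prefix fa-; stems whose last vowel is 'a' repeat the first consonant+vowel as a prefix.
So gatsir → degatsirani.

degatsirani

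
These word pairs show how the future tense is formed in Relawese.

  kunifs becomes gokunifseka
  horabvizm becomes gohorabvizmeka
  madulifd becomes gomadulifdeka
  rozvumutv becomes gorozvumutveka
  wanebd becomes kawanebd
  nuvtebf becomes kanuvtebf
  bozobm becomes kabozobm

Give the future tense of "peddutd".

wanebd and madulifd both end in -d yet inflect differently (kawanebd, gomadulifdeka), so the final letter is not what conditions the rule; the second-to-last letter is.
"peddutd" has second-to-last letter 't'. The one such stem in the data (rozvumutv → gorozvumutveka) adds go- … -eka around the stem, so the same rule applies.
So peddutd → gopeddutdeka.

gopeddutdeka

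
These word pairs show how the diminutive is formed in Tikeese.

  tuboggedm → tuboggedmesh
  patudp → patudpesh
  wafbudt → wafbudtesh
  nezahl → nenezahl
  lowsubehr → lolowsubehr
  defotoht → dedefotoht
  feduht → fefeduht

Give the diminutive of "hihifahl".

wafbudt and defotoht both end in -t yet inflect differently (wafbudtesh, dedefotoht), so the final letter is not what conditions the rule; the second-to-last letter is.
"hihifahl" has second-to-last letter 'h'. The stems whose second-to-last letter is 'h' (nezahl → nenezahl, lowsubehr → lolowsubehr, defotoht → dedefotoht) repeat the first consonant+vowel as a prefix.
So hihifahl → hihihifahl.

hihihifahl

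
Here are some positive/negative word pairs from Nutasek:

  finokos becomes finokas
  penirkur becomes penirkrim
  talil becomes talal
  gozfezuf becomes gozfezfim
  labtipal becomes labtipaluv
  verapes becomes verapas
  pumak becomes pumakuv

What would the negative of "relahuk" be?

relahkim

"relahuk" has last vowel 'u'. The stems whose last vowel is 'u' (penirkur → penirkrim, gozfezuf → gozfezfim) delete the last vowel and add -im.
So relahuk → relahkim.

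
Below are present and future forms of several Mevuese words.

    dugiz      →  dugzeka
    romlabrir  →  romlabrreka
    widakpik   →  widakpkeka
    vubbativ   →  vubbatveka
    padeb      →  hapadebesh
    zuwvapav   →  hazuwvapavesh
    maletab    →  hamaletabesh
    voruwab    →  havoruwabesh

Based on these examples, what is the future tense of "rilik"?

rilkeka

vubbativ and zuwvapav both end in -v yet inflect differently (vubbatveka, hazuwvapavesh), so the final letter is not what conditions the rule; the last vowel is.
"rilik" has last vowel 'i'. The stems whose last vowel is 'i' (dugiz → dugzeka, romlabrir → romlabrreka, widakpik → widakpkeka) delete the last vowel and add -eka.
So rilik → rilkeka.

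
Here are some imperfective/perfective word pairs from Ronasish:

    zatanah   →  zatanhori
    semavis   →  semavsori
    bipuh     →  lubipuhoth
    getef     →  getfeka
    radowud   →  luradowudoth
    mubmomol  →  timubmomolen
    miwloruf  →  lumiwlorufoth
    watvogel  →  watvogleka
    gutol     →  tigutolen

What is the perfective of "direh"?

dirheka

getef and miwloruf both end in -f yet inflect differently (getfeka, lumiwlorufoth), so the final letter is not what conditions the rule; the last vowel is.
"direh" has last vowel 'e'. The stems whose last vowel is 'e' (watvogel → watvogleka, getef → getfeka) delete the last vowel and add -eka.
The other patterns: stems whose last vowel is 'u' add lu- … -oth around the stem; stems whose last vowel is 'o' add ti- … -en around the stem; stems whose last vowel is 'a' or 'i' delete the last vowel and add -ori.
So direh → dirheka.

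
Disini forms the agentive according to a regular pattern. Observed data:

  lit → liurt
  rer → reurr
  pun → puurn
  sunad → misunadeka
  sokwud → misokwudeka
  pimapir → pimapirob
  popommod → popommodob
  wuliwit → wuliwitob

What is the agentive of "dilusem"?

rer and pimapir both end in -r yet inflect differently (reurr, pimapirob), so the final letter is not what conditions the rule; the number of vowels is.
"dilusem" has 3 vowels. The stems with 3 vowels (pimapir → pimapirob, popommod → popommodob, wuliwit → wuliwitob) add -ob.
The other patterns: stems with 1 vowel insert -ur- after the first vowel; stems with 2 vowels add mi- … -eka around the stem.
So dilusem → dilusemob.

dilusemob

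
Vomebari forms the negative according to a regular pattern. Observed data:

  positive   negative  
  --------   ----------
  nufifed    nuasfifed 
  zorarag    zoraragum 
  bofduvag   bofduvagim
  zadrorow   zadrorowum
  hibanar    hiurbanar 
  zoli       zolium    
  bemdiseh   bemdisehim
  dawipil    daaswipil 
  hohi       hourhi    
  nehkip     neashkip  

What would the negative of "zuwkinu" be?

hohi and zoli both end in -i yet inflect differently (hourhi, zolium), so the final letter is not what conditions the rule; the first letter is.
"zuwkinu" begins with z-. The stems beginning with z- (zorarag → zoraragum, zadrorow → zadrorowum, zoli → zolium) add -um.
The other patterns: stems beginning with h- insert -ur- after the first vowel; stems beginning with b- add -im; stems beginning with d- or n- insert -as- after the first vowel.
So zuwkinu → zuwkinuum.

zuwkinuum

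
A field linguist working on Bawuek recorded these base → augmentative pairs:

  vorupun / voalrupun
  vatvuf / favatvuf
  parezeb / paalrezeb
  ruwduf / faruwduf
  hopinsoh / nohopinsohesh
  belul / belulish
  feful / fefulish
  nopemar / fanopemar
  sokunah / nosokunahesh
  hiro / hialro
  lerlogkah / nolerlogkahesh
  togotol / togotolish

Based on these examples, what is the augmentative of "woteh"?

"woteh" ends in -h. The stems ending in -h (hopinsoh → nohopinsohesh, sokunah → nosokunahesh, lerlogkah → nolerlogkahesh) add no- … -esh around the stem.
So woteh → nowotehesh.

nowotehesh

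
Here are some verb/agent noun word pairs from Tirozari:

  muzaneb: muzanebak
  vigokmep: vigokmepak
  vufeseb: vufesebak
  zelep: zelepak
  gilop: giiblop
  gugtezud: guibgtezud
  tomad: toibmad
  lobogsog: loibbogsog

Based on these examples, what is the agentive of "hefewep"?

vigokmep and gilop both end in -p yet inflect differently (vigokmepak, giiblop), so the final letter is not what conditions the rule; the last vowel is.
"hefewep" has last vowel 'e'. The stems whose last vowel is 'e' (muzaneb → muzanebak, vigokmep → vigokmepak, vufeseb → vufesebak) add -ak.
So hefewep → hefewepak.

hefewepak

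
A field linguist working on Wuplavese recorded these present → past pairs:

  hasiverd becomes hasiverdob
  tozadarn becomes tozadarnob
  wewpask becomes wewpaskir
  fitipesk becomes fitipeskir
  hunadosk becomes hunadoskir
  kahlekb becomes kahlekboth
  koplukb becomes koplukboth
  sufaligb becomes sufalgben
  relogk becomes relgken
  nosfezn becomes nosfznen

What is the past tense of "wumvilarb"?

wumvilarbob

"wumvilarb" has second-to-last letter 'r'. The stems whose second-to-last letter is 'r' (hasiverd → hasiverdob, tozadarn → tozadarnob) add -ob.
The other patterns: stems whose second-to-last letter is 's' add -ir; stems whose second-to-last letter is 'k' add -oth; stems whose second-to-last letter is 'g' or 'z' delete the last vowel and add -en.
So wumvilarb → wumvilarbob.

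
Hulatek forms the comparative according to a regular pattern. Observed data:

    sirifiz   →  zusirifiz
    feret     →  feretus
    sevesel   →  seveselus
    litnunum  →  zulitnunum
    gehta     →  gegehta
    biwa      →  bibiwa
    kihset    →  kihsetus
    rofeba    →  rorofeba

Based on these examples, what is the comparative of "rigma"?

ririgma

sevesel and sirifiz both begin with s- yet inflect differently (seveselus, zusirifiz), so the first letter is not what conditions the rule; the final letter is.
"rigma" ends in -a. The stems ending in -a (gehta → gegehta, biwa → bibiwa, rofeba → rorofeba) repeat the first consonant+vowel as a prefix.
The other patterns: stems ending in -l or -t add -us; stems ending in -m or -z add the prefix zu-.
So rigma → ririgma.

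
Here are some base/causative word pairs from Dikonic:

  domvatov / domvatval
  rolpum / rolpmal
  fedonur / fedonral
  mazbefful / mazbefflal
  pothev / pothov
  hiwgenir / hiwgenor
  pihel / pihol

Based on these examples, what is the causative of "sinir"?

sinor

domvatov and pothev both end in -v yet inflect differently (domvatval, pothov), so the final letter is not what conditions the rule; the last vowel is.
"sinir" has last vowel 'i'. The one such stem in the data (hiwgenir → hiwgenor) changes the last vowel to 'o' (as do pothev, pihel), so the same rule applies.
The other pattern: stems whose last vowel is 'o' or 'u' delete the last vowel and add -al.
So sinir → sinor.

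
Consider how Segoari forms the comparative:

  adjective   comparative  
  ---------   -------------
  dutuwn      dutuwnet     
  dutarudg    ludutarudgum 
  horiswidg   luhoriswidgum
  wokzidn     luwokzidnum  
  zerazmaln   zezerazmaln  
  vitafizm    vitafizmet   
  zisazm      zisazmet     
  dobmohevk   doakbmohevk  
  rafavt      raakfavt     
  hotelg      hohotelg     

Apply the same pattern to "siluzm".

siluzmet

"siluzm" has second-to-last letter 'z'. The stems whose second-to-last letter is 'z' (zisazm → zisazmet, vitafizm → vitafizmet) add -et.
So siluzm → siluzmet.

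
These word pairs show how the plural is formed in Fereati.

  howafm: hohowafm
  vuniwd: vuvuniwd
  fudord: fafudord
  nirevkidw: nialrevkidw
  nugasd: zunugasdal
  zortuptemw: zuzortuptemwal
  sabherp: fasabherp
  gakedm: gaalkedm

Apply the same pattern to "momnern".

famomnern

zortuptemw and nirevkidw both end in -w yet inflect differently (zuzortuptemwal, nialrevkidw), so the final letter is not what conditions the rule; the second-to-last letter is.
"momnern" has second-to-last letter 'r'. The stems whose second-to-last letter is 'r' (fudord → fafudord, sabherp → fasabherp) add the prefix fa-.
The other patterns: stems whose second-to-last letter is 'm' or 's' add zu- … -al around the stem; stems whose second-to-last letter is 'd' insert -al- after the first vowel; stems whose second-to-last letter is 'f' or 'w' repeat the first consonant+vowel as a prefix.
So momnern → famomnern.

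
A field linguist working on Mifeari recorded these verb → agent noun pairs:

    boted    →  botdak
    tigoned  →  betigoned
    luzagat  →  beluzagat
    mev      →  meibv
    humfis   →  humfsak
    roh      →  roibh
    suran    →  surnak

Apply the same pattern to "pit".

piibt

boted and tigoned both end in -d yet inflect differently (botdak, betigoned), so the final letter is not what conditions the rule; the number of vowels is.
"pit" has 1 vowel. The stems with 1 vowel (mev → meibv, roh → roibh) insert -ib- after the first vowel.
The other patterns: stems with 2 vowels delete the last vowel and add -ak; stems with 3 vowels add the prefix be-.
So pit → piibt.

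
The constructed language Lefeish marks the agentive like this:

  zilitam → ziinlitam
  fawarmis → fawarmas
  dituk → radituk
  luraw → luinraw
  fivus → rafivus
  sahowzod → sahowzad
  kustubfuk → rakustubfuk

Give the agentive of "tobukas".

toinbukas

fivus and fawarmis both end in -s yet inflect differently (rafivus, fawarmas), so the final letter is not what conditions the rule; the last vowel is.
"tobukas" has last vowel 'a'. The stems whose last vowel is 'a' (luraw → luinraw, zilitam → ziinlitam) insert -in- after the first vowel.
So tobukas → toinbukas.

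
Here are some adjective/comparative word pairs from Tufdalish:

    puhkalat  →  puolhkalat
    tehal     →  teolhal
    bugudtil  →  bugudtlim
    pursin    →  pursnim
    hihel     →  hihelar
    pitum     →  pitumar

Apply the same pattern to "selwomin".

selwomnim

tehal and bugudtil both end in -l yet inflect differently (teolhal, bugudtlim), so the final letter is not what conditions the rule; the last vowel is.
"selwomin" has last vowel 'i'. The stems whose last vowel is 'i' (bugudtil → bugudtlim, pursin → pursnim) delete the last vowel and add -im.
So selwomin → selwomnim.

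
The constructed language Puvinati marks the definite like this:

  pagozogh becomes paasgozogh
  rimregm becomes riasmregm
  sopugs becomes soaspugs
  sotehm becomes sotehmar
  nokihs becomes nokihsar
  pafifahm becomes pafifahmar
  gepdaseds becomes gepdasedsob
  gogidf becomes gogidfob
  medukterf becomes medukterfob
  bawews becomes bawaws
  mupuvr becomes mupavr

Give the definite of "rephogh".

rimregm and sotehm both end in -m yet inflect differently (riasmregm, sotehmar), so the final letter is not what conditions the rule; the second-to-last letter is.
"rephogh" has second-to-last letter 'g'. The stems whose second-to-last letter is 'g' (pagozogh → paasgozogh, rimregm → riasmregm, sopugs → soaspugs) insert -as- after the first vowel.
The other patterns: stems whose second-to-last letter is 'h' add -ar; stems whose second-to-last letter is 'd' or 'r' add -ob; stems whose second-to-last letter is 'v' or 'w' change the last vowel to 'a'.
So rephogh → reasphogh.

reasphogh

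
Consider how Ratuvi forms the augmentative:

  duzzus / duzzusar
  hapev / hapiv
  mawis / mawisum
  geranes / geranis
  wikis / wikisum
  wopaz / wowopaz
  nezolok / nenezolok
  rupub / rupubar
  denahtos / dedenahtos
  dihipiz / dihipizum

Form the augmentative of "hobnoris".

geranes and duzzus both end in -s yet inflect differently (geranis, duzzusar), so the final letter is not what conditions the rule; the last vowel is.
"hobnoris" has last vowel 'i'. The stems whose last vowel is 'i' (wikis → wikisum, mawis → mawisum, dihipiz → dihipizum) add -um.
The other patterns: stems whose last vowel is 'e' change the last vowel to 'i'; stems whose last vowel is 'u' add -ar; stems whose last vowel is 'a' or 'o' repeat the first consonant+vowel as a prefix.
So hobnoris → hobnorisum.

hobnorisum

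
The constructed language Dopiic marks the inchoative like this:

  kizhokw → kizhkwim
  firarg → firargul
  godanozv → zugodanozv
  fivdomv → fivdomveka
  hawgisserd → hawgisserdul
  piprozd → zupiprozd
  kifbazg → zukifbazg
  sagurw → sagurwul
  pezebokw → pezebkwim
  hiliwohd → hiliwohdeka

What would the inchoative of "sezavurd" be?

pezebokw and sagurw both end in -w yet inflect differently (pezebkwim, sagurwul), so the final letter is not what conditions the rule; the second-to-last letter is.
"sezavurd" has second-to-last letter 'r'. The stems whose second-to-last letter is 'r' (sagurw → sagurwul, hawgisserd → hawgisserdul, firarg → firargul) add -ul.
So sezavurd → sezavurdul.

sezavurdul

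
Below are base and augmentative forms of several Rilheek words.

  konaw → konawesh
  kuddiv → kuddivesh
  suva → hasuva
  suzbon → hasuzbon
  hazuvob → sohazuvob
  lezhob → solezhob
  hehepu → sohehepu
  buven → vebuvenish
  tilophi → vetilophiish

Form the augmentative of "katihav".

"katihav" begins with k-. The stems beginning with k- (konaw → konawesh, kuddiv → kuddivesh) add -esh.
So katihav → katihavesh.

katihavesh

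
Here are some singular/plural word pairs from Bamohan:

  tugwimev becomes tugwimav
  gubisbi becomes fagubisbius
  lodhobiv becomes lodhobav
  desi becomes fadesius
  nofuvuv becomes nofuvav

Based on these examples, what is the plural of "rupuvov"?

rupuvav

desi and lodhobiv both have last vowel 'i' yet inflect differently (fadesius, lodhobav), so the last vowel is not what conditions the rule; the final letter is.
"rupuvov" ends in -v. The stems ending in -v (lodhobiv → lodhobav, tugwimev → tugwimav, nofuvuv → nofuvav) change the last vowel to 'a'.
The other pattern: stems ending in -i add fa- … -us around the stem.
So rupuvov → rupuvav.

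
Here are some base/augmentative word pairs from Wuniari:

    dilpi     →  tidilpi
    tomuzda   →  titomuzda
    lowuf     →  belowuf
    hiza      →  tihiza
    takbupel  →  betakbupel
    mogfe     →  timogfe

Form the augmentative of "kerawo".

tikerawo

mogfe and takbupel both have last vowel 'e' yet inflect differently (timogfe, betakbupel), so the last vowel is not what conditions the rule; whether the stem ends in a vowel or a consonant is.
"kerawo" ends in a vowel. The stems ending in a vowel (tomuzda → titomuzda, mogfe → timogfe, dilpi → tidilpi) add the prefix ti-.
The other pattern: stems ending in a consonant add the prefix be-.
So kerawo → tikerawo.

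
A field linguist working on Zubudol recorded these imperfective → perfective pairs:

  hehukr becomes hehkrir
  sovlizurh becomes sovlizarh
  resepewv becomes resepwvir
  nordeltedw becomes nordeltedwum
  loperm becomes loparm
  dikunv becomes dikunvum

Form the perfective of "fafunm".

fafunmum

"fafunm" has second-to-last letter 'n'. The one such stem in the data (dikunv → dikunvum) adds -um, so the same rule applies.
The other patterns: stems whose second-to-last letter is 'r' change the last vowel to 'a'; stems whose second-to-last letter is 'k' or 'w' delete the last vowel and add -ir.
So fafunm → fafunmum.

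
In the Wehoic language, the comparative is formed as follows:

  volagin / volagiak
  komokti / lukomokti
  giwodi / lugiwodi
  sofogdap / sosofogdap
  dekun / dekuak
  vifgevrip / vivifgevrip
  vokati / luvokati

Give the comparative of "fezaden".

fezadeak

"fezaden" ends in -n. The stems ending in -n (dekun → dekuak, volagin → volagiak) drop the final letter and add -ak.
So fezaden → fezadeak.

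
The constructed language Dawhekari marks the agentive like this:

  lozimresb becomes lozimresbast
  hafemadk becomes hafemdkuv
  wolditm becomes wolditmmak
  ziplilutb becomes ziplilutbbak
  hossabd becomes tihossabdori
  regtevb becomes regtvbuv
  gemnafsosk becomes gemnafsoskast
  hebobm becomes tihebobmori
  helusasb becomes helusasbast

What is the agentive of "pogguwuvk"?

lozimresb and ziplilutb both end in -b yet inflect differently (lozimresbast, ziplilutbbak), so the final letter is not what conditions the rule; the second-to-last letter is.
"pogguwuvk" has second-to-last letter 'v'. The one such stem in the data (regtevb → regtvbuv) deletes the last vowel and adds -uv (as does hafemadk), so the same rule applies.
The other patterns: stems whose second-to-last letter is 'b' add ti- … -ori around the stem; stems whose second-to-last letter is 's' add -ast; stems whose second-to-last letter is 't' double the final consonant and add -ak.
So pogguwuvk → pogguwvkuv.

pogguwvkuv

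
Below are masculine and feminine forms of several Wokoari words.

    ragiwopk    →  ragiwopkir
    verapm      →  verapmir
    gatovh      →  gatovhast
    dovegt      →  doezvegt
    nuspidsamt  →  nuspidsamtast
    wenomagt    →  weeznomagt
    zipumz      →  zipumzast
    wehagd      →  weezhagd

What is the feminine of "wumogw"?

dovegt and nuspidsamt both end in -t yet inflect differently (doezvegt, nuspidsamtast), so the final letter is not what conditions the rule; the second-to-last letter is.
"wumogw" has second-to-last letter 'g'. The stems whose second-to-last letter is 'g' (dovegt → doezvegt, wenomagt → weeznomagt, wehagd → weezhagd) insert -ez- after the first vowel.
So wumogw → wuezmogw.

wuezmogw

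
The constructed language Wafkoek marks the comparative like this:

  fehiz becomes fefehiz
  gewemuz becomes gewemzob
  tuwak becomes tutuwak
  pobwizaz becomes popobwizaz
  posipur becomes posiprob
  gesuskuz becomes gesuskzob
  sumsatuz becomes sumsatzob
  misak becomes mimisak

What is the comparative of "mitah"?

mimitah

gewemuz and fehiz both end in -z yet inflect differently (gewemzob, fefehiz), so the final letter is not what conditions the rule; the last vowel is.
"mitah" has last vowel 'a'. The stems whose last vowel is 'a' (tuwak → tutuwak, misak → mimisak, pobwizaz → popobwizaz) repeat the first consonant+vowel as a prefix.
The other pattern: stems whose last vowel is 'u' delete the last vowel and add -ob.
So mitah → mimitah.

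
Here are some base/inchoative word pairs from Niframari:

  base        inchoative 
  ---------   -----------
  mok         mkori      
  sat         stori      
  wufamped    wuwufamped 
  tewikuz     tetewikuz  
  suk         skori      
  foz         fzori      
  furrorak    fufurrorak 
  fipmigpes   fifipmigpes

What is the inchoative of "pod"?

pdori

"pod" has 1 vowel. The stems with 1 vowel (mok → mkori, sat → stori, foz → fzori) delete the last vowel and add -ori.
So pod → pdori.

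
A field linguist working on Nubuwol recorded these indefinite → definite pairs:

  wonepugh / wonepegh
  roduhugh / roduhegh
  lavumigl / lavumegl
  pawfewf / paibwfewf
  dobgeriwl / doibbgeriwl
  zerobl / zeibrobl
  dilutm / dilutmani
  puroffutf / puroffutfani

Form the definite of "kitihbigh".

"kitihbigh" has second-to-last letter 'g'. The stems whose second-to-last letter is 'g' (wonepugh → wonepegh, roduhugh → roduhegh, lavumigl → lavumegl) change the last vowel to 'e'.
The other patterns: stems whose second-to-last letter is 'b' or 'w' insert -ib- after the first vowel; stems whose second-to-last letter is 't' add -ani.
So kitihbigh → kitihbegh.

kitihbegh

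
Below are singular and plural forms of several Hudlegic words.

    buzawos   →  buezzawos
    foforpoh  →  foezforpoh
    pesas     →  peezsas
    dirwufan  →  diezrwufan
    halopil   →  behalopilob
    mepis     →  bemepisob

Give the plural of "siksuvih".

besiksuvihob

buzawos and mepis both end in -s yet inflect differently (buezzawos, bemepisob), so the final letter is not what conditions the rule; the last vowel is.
"siksuvih" has last vowel 'i'. The stems whose last vowel is 'i' (halopil → behalopilob, mepis → bemepisob) add be- … -ob around the stem.
So siksuvih → besiksuvihob.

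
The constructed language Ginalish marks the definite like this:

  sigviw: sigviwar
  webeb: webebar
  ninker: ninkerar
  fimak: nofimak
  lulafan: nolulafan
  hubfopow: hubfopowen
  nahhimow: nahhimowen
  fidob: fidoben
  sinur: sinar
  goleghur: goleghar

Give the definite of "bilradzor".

bilradzoren

sigviw and hubfopow both end in -w yet inflect differently (sigviwar, hubfopowen), so the final letter is not what conditions the rule; the last vowel is.
"bilradzor" has last vowel 'o'. The stems whose last vowel is 'o' (hubfopow → hubfopowen, nahhimow → nahhimowen, fidob → fidoben) add -en.
So bilradzor → bilradzoren.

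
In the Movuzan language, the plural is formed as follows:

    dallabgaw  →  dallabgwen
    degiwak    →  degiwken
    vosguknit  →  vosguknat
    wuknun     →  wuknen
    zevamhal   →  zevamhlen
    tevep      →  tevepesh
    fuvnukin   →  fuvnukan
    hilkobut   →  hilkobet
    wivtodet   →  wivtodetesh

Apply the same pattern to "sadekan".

sadeknen

"sadekan" has last vowel 'a'. The stems whose last vowel is 'a' (degiwak → degiwken, zevamhal → zevamhlen, dallabgaw → dallabgwen) delete the last vowel and add -en.
So sadekan → sadeknen.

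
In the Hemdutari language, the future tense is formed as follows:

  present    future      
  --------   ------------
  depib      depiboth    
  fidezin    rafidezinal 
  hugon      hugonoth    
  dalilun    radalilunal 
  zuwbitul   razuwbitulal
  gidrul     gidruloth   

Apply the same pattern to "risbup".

hugon and fidezin both end in -n yet inflect differently (hugonoth, rafidezinal), so the final letter is not what conditions the rule; the number of vowels is.
"risbup" has 2 vowels. The stems with 2 vowels (hugon → hugonoth, depib → depiboth, gidrul → gidruloth) add -oth.
So risbup → risbupoth.

risbupoth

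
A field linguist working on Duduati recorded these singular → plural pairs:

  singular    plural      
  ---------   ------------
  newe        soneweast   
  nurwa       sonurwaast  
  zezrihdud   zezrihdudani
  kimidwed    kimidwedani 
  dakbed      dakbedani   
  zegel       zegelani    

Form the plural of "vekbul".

newe and kimidwed both have last vowel 'e' yet inflect differently (soneweast, kimidwedani), so the last vowel is not what conditions the rule; whether the stem ends in a vowel or a consonant is.
"vekbul" ends in a consonant. The stems ending in a consonant (zezrihdud → zezrihdudani, kimidwed → kimidwedani, dakbed → dakbedani) add -ani.
The other pattern: stems ending in a vowel add so- … -ast around the stem.
So vekbul → vekbulani.

vekbulani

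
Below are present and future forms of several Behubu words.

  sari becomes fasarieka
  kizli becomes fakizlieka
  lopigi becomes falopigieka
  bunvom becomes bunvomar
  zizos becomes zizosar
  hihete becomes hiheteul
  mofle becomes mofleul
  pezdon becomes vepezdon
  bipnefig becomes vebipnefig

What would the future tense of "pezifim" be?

pezifimar

bunvom and pezdon both have last vowel 'o' yet inflect differently (bunvomar, vepezdon), so the last vowel is not what conditions the rule; the final letter is.
"pezifim" ends in -m. The one such stem in the data (bunvom → bunvomar) adds -ar, so the same rule applies.
So pezifim → pezifimar.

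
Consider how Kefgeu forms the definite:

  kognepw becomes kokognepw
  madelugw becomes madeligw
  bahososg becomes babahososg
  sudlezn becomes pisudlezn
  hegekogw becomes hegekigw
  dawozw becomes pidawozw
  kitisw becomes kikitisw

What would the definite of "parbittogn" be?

hegekogw and dawozw both end in -w yet inflect differently (hegekigw, pidawozw), so the final letter is not what conditions the rule; the second-to-last letter is.
"parbittogn" has second-to-last letter 'g'. The stems whose second-to-last letter is 'g' (hegekogw → hegekigw, madelugw → madeligw) change the last vowel to 'i'.
The other patterns: stems whose second-to-last letter is 'z' add the prefix pi-; stems whose second-to-last letter is 'p' or 's' repeat the first consonant+vowel as a prefix.
So parbittogn → parbittign.

parbittign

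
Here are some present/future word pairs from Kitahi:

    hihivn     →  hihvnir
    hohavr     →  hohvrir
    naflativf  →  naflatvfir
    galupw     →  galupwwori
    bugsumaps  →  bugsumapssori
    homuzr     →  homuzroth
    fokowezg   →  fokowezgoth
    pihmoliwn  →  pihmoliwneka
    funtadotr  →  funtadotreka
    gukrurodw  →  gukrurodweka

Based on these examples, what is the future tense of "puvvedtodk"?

hohavr and homuzr both end in -r yet inflect differently (hohvrir, homuzroth), so the final letter is not what conditions the rule; the second-to-last letter is.
"puvvedtodk" has second-to-last letter 'd'. The one such stem in the data (gukrurodw → gukrurodweka) adds -eka, so the same rule applies.
So puvvedtodk → puvvedtodkeka.

puvvedtodkeka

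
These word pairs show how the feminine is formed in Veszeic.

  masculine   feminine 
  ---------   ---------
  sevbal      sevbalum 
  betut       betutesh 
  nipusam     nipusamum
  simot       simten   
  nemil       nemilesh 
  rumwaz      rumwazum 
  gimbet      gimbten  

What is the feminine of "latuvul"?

latuvulesh

simot and betut both end in -t yet inflect differently (simten, betutesh), so the final letter is not what conditions the rule; the last vowel is.
"latuvul" has last vowel 'u'. The one such stem in the data (betut → betutesh) adds -esh, so the same rule applies.
The other patterns: stems whose last vowel is 'e' or 'o' delete the last vowel and add -en; stems whose last vowel is 'a' add -um.
So latuvul → latuvulesh.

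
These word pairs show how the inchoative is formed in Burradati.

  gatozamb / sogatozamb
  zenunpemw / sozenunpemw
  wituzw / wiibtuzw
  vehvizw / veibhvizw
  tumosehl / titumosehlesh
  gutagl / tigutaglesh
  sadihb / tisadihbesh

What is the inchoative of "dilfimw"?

"dilfimw" has second-to-last letter 'm'. The stems whose second-to-last letter is 'm' (gatozamb → sogatozamb, zenunpemw → sozenunpemw) add the prefix so-.
The other patterns: stems whose second-to-last letter is 'z' insert -ib- after the first vowel; stems whose second-to-last letter is 'g' or 'h' add ti- … -esh around the stem.
So dilfimw → sodilfimw.

sodilfimw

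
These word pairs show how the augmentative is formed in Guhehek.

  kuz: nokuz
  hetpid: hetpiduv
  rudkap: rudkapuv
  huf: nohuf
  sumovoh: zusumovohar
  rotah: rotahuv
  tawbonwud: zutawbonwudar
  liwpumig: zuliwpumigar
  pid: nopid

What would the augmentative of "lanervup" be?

"lanervup" has 3 vowels. The stems with 3 vowels (tawbonwud → zutawbonwudar, liwpumig → zuliwpumigar, sumovoh → zusumovohar) add zu- … -ar around the stem.
The other patterns: stems with 1 vowel add the prefix no-; stems with 2 vowels add -uv.
So lanervup → zulanervupar.

zulanervupar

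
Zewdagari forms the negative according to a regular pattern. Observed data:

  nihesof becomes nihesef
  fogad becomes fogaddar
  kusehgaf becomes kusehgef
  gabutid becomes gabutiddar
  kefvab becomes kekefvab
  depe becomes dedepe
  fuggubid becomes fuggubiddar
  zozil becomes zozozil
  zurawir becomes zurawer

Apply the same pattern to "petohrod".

petohroddar

zurawir and gabutid both have last vowel 'i' yet inflect differently (zurawer, gabutiddar), so the last vowel is not what conditions the rule; the final letter is.
"petohrod" ends in -d. The stems ending in -d (gabutid → gabutiddar, fuggubid → fuggubiddar, fogad → fogaddar) double the final consonant and add -ar.
So petohrod → petohroddar.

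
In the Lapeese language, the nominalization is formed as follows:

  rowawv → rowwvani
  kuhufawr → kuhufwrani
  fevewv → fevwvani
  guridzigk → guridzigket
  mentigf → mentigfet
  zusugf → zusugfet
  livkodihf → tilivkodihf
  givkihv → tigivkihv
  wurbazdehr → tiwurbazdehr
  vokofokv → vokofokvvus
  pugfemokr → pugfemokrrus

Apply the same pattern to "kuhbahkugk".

"kuhbahkugk" has second-to-last letter 'g'. The stems whose second-to-last letter is 'g' (guridzigk → guridzigket, mentigf → mentigfet, zusugf → zusugfet) add -et.
So kuhbahkugk → kuhbahkugket.

kuhbahkugket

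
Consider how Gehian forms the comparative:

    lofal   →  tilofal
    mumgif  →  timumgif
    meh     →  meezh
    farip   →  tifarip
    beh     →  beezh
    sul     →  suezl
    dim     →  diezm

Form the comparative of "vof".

voezf

sul and lofal both end in -l yet inflect differently (suezl, tilofal), so the final letter is not what conditions the rule; the number of vowels is.
"vof" has 1 vowel. The stems with 1 vowel (meh → meezh, dim → diezm, beh → beezh) insert -ez- after the first vowel.
The other pattern: stems with 2 vowels add the prefix ti-.
So vof → voezf.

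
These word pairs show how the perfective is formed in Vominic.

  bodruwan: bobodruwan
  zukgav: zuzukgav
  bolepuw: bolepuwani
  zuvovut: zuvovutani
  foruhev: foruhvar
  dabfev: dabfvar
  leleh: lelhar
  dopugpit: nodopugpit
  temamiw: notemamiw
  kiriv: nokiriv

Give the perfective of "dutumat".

zukgav and foruhev both end in -v yet inflect differently (zuzukgav, foruhvar), so the final letter is not what conditions the rule; the last vowel is.
"dutumat" has last vowel 'a'. The stems whose last vowel is 'a' (bodruwan → bobodruwan, zukgav → zuzukgav) repeat the first consonant+vowel as a prefix.
The other patterns: stems whose last vowel is 'u' add -ani; stems whose last vowel is 'e' delete the last vowel and add -ar; stems whose last vowel is 'i' add the prefix no-.
So dutumat → dudutumat.

dudutumat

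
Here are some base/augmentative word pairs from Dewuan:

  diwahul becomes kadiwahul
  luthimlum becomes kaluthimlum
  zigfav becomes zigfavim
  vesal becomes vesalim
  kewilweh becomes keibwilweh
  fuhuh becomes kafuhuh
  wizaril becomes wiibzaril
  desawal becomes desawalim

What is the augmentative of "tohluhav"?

desawal and diwahul both end in -l yet inflect differently (desawalim, kadiwahul), so the final letter is not what conditions the rule; the last vowel is.
"tohluhav" has last vowel 'a'. The stems whose last vowel is 'a' (desawal → desawalim, vesal → vesalim, zigfav → zigfavim) add -im.
The other patterns: stems whose last vowel is 'u' add the prefix ka-; stems whose last vowel is 'e' or 'i' insert -ib- after the first vowel.
So tohluhav → tohluhavim.

tohluhavim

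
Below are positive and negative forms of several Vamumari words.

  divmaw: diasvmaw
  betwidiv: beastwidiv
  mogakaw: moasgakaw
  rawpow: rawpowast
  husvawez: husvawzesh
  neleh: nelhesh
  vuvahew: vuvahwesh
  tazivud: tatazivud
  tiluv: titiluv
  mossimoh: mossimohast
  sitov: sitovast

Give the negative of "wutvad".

wuastvad

betwidiv and tiluv both end in -v yet inflect differently (beastwidiv, titiluv), so the final letter is not what conditions the rule; the last vowel is.
"wutvad" has last vowel 'a'. The stems whose last vowel is 'a' (divmaw → diasvmaw, mogakaw → moasgakaw) insert -as- after the first vowel.
So wutvad → wuastvad.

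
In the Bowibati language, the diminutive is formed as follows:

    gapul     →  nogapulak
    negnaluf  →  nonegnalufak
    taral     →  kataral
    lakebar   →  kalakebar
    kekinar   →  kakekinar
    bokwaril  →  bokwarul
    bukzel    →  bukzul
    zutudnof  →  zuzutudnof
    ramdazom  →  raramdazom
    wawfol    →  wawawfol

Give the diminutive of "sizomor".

sisizomor

gapul and taral both end in -l yet inflect differently (nogapulak, kataral), so the final letter is not what conditions the rule; the last vowel is.
"sizomor" has last vowel 'o'. The stems whose last vowel is 'o' (zutudnof → zuzutudnof, ramdazom → raramdazom, wawfol → wawawfol) repeat the first consonant+vowel as a prefix.
So sizomor → sisizomor.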